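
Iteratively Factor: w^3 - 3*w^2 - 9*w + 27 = (w - 3)*(w^2 - 9) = (w - 3)^2*(w + 3)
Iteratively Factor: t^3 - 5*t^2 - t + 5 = (t + 1)*(t^2 - 6*t + 5) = (t - 5)*(t + 1)*(t - 1)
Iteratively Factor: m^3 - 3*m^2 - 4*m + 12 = (m + 2)*(m^2 - 5*m + 6) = (m - 2)*(m + 2)*(m - 3)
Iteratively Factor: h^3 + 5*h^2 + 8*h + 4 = (h + 2)*(h^2 + 3*h + 2) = (h + 1)*(h + 2)*(h + 2)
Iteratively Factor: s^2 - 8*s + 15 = (s - 5)*(s - 3)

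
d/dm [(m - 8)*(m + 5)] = 2*m - 3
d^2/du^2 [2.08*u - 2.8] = 0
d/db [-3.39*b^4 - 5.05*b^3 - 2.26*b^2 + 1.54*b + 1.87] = -13.56*b^3 - 15.15*b^2 - 4.52*b + 1.54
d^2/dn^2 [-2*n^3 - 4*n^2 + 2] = -12*n - 8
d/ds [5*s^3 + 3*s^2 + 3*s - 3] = 15*s^2 + 6*s + 3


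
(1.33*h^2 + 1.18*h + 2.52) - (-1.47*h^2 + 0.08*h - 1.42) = 2.8*h^2 + 1.1*h + 3.94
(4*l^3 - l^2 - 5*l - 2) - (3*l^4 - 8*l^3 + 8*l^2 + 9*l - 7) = -3*l^4 + 12*l^3 - 9*l^2 - 14*l + 5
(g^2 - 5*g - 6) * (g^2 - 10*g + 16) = g^4 - 15*g^3 + 60*g^2 - 20*g - 96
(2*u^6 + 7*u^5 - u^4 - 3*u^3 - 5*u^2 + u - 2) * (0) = 0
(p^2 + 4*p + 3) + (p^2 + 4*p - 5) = 2*p^2 + 8*p - 2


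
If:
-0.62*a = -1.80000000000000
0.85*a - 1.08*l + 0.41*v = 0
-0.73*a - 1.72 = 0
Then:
No Solution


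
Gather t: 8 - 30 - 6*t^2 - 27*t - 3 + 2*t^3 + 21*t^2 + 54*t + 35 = 2*t^3 + 15*t^2 + 27*t + 10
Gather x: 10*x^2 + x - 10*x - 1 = 10*x^2 - 9*x - 1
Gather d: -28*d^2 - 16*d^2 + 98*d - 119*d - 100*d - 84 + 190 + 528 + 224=-44*d^2 - 121*d + 858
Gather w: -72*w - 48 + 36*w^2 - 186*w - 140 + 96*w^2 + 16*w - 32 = 132*w^2 - 242*w - 220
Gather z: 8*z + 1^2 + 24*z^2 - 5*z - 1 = 24*z^2 + 3*z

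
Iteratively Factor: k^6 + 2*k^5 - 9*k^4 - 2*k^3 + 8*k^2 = (k + 4)*(k^5 - 2*k^4 - k^3 + 2*k^2) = (k + 1)*(k + 4)*(k^4 - 3*k^3 + 2*k^2) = (k - 2)*(k + 1)*(k + 4)*(k^3 - k^2) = k*(k - 2)*(k + 1)*(k + 4)*(k^2 - k) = k^2*(k - 2)*(k + 1)*(k + 4)*(k - 1)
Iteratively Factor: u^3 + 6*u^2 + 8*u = (u + 4)*(u^2 + 2*u) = (u + 2)*(u + 4)*(u)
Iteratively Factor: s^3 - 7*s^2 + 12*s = (s - 4)*(s^2 - 3*s) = s*(s - 4)*(s - 3)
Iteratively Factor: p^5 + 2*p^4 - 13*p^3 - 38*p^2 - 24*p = (p)*(p^4 + 2*p^3 - 13*p^2 - 38*p - 24) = p*(p - 4)*(p^3 + 6*p^2 + 11*p + 6) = p*(p - 4)*(p + 2)*(p^2 + 4*p + 3) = p*(p - 4)*(p + 2)*(p + 3)*(p + 1)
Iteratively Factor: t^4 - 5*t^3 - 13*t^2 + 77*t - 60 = (t - 3)*(t^3 - 2*t^2 - 19*t + 20) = (t - 5)*(t - 3)*(t^2 + 3*t - 4) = (t - 5)*(t - 3)*(t + 4)*(t - 1)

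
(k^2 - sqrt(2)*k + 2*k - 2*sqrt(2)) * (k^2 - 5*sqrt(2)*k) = k^4 - 6*sqrt(2)*k^3 + 2*k^3 - 12*sqrt(2)*k^2 + 10*k^2 + 20*k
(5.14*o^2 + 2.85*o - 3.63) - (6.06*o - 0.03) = 5.14*o^2 - 3.21*o - 3.6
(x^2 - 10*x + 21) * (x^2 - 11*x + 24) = x^4 - 21*x^3 + 155*x^2 - 471*x + 504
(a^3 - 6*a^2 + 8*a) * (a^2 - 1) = a^5 - 6*a^4 + 7*a^3 + 6*a^2 - 8*a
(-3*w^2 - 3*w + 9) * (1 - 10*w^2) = 30*w^4 + 30*w^3 - 93*w^2 - 3*w + 9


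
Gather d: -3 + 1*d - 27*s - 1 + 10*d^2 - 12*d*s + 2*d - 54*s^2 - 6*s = 10*d^2 + d*(3 - 12*s) - 54*s^2 - 33*s - 4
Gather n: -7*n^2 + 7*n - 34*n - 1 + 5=-7*n^2 - 27*n + 4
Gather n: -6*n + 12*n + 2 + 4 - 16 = 6*n - 10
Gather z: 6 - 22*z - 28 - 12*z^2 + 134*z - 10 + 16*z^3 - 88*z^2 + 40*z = 16*z^3 - 100*z^2 + 152*z - 32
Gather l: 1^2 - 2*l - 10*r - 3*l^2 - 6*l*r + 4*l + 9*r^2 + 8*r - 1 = -3*l^2 + l*(2 - 6*r) + 9*r^2 - 2*r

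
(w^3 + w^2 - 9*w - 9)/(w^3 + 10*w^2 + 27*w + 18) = (w - 3)/(w + 6)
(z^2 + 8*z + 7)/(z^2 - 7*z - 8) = (z + 7)/(z - 8)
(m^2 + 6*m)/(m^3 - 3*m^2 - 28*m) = (m + 6)/(m^2 - 3*m - 28)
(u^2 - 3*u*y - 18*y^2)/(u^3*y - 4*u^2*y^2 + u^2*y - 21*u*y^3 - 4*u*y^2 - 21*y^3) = (-u + 6*y)/(y*(-u^2 + 7*u*y - u + 7*y))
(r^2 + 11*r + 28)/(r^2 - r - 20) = (r + 7)/(r - 5)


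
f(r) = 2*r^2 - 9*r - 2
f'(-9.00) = -45.00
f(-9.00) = 241.00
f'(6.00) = 15.00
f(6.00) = 16.00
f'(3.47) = 4.88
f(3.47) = -9.15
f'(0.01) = -8.96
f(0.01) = -2.09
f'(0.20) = -8.20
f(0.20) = -3.72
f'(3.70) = 5.80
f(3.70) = -7.92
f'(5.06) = 11.24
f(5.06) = 3.67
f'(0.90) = -5.40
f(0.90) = -8.48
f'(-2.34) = -18.36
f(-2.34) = 30.01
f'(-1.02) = -13.08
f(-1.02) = 9.26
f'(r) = 4*r - 9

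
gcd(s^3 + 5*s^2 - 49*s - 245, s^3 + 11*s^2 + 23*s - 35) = s^2 + 12*s + 35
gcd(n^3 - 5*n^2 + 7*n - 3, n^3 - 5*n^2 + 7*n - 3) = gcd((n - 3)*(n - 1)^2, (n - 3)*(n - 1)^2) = n^3 - 5*n^2 + 7*n - 3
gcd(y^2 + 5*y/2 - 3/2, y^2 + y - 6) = y + 3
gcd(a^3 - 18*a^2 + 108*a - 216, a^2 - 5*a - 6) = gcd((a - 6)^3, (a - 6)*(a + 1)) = a - 6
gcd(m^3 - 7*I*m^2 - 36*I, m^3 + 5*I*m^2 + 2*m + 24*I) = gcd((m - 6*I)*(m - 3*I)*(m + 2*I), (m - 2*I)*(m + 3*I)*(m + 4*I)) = 1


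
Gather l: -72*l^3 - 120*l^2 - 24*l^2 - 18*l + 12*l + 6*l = -72*l^3 - 144*l^2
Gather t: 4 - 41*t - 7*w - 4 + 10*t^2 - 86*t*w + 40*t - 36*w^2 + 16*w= 10*t^2 + t*(-86*w - 1) - 36*w^2 + 9*w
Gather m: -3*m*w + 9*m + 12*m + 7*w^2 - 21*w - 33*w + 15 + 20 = m*(21 - 3*w) + 7*w^2 - 54*w + 35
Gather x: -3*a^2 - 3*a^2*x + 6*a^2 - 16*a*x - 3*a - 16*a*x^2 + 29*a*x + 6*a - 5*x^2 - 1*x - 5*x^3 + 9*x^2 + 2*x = 3*a^2 + 3*a - 5*x^3 + x^2*(4 - 16*a) + x*(-3*a^2 + 13*a + 1)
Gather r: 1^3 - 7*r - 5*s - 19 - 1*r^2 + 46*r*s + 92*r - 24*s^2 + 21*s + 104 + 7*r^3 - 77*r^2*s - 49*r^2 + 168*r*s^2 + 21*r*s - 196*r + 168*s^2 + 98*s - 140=7*r^3 + r^2*(-77*s - 50) + r*(168*s^2 + 67*s - 111) + 144*s^2 + 114*s - 54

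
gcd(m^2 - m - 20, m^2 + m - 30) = m - 5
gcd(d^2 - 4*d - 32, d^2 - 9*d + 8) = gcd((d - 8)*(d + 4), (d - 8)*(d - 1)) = d - 8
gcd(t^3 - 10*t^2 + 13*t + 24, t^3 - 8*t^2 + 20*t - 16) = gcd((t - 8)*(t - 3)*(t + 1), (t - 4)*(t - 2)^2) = 1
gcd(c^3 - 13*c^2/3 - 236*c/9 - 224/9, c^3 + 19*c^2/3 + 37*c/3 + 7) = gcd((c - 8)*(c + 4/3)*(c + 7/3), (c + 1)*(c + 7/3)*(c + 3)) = c + 7/3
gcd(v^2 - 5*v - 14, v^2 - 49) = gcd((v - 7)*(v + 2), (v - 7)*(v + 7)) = v - 7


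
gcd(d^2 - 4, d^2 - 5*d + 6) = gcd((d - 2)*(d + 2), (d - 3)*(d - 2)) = d - 2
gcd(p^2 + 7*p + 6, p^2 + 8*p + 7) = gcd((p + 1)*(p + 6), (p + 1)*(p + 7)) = p + 1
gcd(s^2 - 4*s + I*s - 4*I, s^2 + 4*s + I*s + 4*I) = s + I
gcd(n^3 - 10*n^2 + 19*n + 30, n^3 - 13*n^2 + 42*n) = n - 6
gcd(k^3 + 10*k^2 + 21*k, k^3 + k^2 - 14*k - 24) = k + 3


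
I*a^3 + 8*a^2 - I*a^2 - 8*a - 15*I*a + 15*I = (a - 5*I)*(a - 3*I)*(I*a - I)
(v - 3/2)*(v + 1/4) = v^2 - 5*v/4 - 3/8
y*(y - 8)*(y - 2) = y^3 - 10*y^2 + 16*y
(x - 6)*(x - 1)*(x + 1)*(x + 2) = x^4 - 4*x^3 - 13*x^2 + 4*x + 12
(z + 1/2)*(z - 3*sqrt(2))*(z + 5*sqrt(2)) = z^3 + z^2/2 + 2*sqrt(2)*z^2 - 30*z + sqrt(2)*z - 15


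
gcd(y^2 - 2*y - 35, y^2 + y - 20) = y + 5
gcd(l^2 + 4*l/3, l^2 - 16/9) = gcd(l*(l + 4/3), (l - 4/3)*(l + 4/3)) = l + 4/3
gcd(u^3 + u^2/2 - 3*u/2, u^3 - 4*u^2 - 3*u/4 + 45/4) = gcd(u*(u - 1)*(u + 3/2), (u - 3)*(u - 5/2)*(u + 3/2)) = u + 3/2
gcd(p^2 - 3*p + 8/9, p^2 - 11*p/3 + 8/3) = p - 8/3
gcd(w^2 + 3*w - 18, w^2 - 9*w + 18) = w - 3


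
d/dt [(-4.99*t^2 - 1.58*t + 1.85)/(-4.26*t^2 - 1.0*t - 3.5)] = (-1.7408*t^2 + 50.692*t + 7.38)/(18.1476*t^4 + 8.52*t^3 + 30.82*t^2 + 7.0*t + 12.25)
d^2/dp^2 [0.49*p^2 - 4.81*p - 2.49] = 0.980000000000000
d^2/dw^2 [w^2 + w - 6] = 2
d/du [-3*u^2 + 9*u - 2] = 9 - 6*u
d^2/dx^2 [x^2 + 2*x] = 2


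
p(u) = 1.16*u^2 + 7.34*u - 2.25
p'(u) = 2.32*u + 7.34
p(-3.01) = -13.83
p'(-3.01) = 0.36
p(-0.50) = -5.63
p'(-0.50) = 6.18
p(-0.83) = -7.54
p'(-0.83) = 5.41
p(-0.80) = -7.38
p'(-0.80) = 5.48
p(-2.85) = -13.75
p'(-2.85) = 0.73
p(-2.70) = -13.61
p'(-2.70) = 1.08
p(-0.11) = -3.04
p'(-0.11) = 7.08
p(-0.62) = -6.35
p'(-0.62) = 5.90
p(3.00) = 30.21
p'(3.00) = 14.30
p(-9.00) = 25.65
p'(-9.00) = -13.54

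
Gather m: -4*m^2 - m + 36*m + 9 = -4*m^2 + 35*m + 9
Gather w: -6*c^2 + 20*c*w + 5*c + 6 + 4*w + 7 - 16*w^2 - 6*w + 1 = -6*c^2 + 5*c - 16*w^2 + w*(20*c - 2) + 14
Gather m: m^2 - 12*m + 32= m^2 - 12*m + 32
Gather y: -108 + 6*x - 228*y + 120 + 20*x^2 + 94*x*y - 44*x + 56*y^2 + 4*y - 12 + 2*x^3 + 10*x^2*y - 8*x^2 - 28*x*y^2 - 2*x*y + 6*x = 2*x^3 + 12*x^2 - 32*x + y^2*(56 - 28*x) + y*(10*x^2 + 92*x - 224)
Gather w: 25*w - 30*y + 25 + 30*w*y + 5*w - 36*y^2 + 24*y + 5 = w*(30*y + 30) - 36*y^2 - 6*y + 30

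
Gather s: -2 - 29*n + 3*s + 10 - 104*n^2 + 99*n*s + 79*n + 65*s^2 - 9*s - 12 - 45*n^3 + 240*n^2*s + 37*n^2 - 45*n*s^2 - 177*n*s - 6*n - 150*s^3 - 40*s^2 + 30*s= -45*n^3 - 67*n^2 + 44*n - 150*s^3 + s^2*(25 - 45*n) + s*(240*n^2 - 78*n + 24) - 4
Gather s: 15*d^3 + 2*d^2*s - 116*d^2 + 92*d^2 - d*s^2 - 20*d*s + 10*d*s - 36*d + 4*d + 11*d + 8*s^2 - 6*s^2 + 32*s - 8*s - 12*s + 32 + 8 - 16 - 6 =15*d^3 - 24*d^2 - 21*d + s^2*(2 - d) + s*(2*d^2 - 10*d + 12) + 18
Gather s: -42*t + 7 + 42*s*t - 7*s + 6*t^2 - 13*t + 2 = s*(42*t - 7) + 6*t^2 - 55*t + 9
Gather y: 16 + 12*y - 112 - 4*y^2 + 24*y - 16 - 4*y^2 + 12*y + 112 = -8*y^2 + 48*y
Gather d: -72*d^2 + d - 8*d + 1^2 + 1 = -72*d^2 - 7*d + 2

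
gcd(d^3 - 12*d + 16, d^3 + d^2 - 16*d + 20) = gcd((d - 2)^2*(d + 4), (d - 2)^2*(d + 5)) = d^2 - 4*d + 4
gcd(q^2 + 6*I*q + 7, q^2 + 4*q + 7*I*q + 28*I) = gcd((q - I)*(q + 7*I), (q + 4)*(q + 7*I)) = q + 7*I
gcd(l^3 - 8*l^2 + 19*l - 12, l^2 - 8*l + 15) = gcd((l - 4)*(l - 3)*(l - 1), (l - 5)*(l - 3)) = l - 3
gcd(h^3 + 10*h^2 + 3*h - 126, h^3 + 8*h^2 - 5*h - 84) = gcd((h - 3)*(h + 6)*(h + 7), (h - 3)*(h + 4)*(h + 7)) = h^2 + 4*h - 21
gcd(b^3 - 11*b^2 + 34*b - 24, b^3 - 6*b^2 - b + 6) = b^2 - 7*b + 6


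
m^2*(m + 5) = m^3 + 5*m^2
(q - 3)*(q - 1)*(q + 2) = q^3 - 2*q^2 - 5*q + 6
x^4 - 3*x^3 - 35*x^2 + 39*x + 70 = (x - 7)*(x - 2)*(x + 1)*(x + 5)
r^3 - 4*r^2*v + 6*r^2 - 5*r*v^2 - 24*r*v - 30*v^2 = (r + 6)*(r - 5*v)*(r + v)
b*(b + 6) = b^2 + 6*b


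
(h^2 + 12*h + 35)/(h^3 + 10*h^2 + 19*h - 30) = (h + 7)/(h^2 + 5*h - 6)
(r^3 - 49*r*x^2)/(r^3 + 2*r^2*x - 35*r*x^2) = (-r + 7*x)/(-r + 5*x)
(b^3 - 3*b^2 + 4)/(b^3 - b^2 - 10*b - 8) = (b^2 - 4*b + 4)/(b^2 - 2*b - 8)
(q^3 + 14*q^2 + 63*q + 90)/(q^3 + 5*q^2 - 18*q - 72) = (q + 5)/(q - 4)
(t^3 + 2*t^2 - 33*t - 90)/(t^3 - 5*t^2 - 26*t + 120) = (t + 3)/(t - 4)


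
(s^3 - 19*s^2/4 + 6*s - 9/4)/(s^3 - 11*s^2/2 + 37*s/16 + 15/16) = 4*(s^2 - 4*s + 3)/(4*s^2 - 19*s - 5)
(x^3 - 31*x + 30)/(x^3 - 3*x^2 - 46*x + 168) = (x^3 - 31*x + 30)/(x^3 - 3*x^2 - 46*x + 168)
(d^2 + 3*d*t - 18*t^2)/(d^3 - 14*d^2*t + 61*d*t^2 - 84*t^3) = (d + 6*t)/(d^2 - 11*d*t + 28*t^2)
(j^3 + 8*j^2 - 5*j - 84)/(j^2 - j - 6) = (j^2 + 11*j + 28)/(j + 2)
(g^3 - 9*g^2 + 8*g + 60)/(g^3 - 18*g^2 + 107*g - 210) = (g + 2)/(g - 7)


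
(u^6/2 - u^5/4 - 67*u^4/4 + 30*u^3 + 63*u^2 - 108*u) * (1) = u^6/2 - u^5/4 - 67*u^4/4 + 30*u^3 + 63*u^2 - 108*u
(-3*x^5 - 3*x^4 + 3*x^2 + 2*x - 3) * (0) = 0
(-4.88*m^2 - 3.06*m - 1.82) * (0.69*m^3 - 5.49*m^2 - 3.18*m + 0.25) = -3.3672*m^5 + 24.6798*m^4 + 31.062*m^3 + 18.5026*m^2 + 5.0226*m - 0.455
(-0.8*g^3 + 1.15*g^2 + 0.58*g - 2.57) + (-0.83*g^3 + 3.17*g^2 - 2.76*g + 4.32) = -1.63*g^3 + 4.32*g^2 - 2.18*g + 1.75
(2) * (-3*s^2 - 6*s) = -6*s^2 - 12*s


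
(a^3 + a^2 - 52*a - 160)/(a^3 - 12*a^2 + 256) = (a + 5)/(a - 8)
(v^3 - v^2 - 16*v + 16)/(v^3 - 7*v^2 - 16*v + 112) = (v - 1)/(v - 7)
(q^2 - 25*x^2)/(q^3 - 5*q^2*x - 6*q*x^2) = (-q^2 + 25*x^2)/(q*(-q^2 + 5*q*x + 6*x^2))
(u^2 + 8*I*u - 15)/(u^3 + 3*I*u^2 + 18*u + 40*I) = (u + 3*I)/(u^2 - 2*I*u + 8)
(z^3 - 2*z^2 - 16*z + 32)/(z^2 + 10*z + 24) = (z^2 - 6*z + 8)/(z + 6)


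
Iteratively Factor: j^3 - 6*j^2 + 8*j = (j)*(j^2 - 6*j + 8) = j*(j - 2)*(j - 4)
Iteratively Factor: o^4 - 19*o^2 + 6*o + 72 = (o + 2)*(o^3 - 2*o^2 - 15*o + 36) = (o - 3)*(o + 2)*(o^2 + o - 12) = (o - 3)*(o + 2)*(o + 4)*(o - 3)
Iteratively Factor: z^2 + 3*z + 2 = (z + 2)*(z + 1)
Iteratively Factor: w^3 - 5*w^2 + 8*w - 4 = (w - 2)*(w^2 - 3*w + 2) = (w - 2)*(w - 1)*(w - 2)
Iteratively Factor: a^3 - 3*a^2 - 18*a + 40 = (a - 2)*(a^2 - a - 20) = (a - 2)*(a + 4)*(a - 5)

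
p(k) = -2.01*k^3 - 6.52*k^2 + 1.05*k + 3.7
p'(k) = -6.03*k^2 - 13.04*k + 1.05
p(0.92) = -2.42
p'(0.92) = -16.05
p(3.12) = -117.54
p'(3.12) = -98.33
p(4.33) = -277.17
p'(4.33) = -168.47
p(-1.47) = -5.55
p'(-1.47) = 7.19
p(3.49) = -157.49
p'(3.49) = -117.91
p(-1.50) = -5.76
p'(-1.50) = 7.04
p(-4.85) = 74.55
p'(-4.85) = -77.55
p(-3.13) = -1.83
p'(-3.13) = -17.21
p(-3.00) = -3.86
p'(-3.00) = -14.10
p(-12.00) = 2525.50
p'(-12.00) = -710.79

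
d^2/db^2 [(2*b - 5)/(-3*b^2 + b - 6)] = 2*(-(2*b - 5)*(6*b - 1)^2 + (18*b - 17)*(3*b^2 - b + 6))/(3*b^2 - b + 6)^3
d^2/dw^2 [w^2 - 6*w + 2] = 2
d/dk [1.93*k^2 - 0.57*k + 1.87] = 3.86*k - 0.57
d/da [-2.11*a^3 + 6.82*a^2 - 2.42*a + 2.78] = -6.33*a^2 + 13.64*a - 2.42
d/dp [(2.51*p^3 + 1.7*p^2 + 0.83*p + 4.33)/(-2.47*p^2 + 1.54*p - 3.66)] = (-6.1997*p^4 + 7.7308*p^3 - 22.8917*p^2 + 8.9462*p - 9.706)/(6.1009*p^4 - 7.6076*p^3 + 20.452*p^2 - 11.2728*p + 13.3956)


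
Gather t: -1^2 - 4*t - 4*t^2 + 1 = -4*t^2 - 4*t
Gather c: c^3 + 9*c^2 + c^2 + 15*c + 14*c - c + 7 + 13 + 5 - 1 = c^3 + 10*c^2 + 28*c + 24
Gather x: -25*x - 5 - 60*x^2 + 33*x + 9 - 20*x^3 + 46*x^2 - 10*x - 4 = -20*x^3 - 14*x^2 - 2*x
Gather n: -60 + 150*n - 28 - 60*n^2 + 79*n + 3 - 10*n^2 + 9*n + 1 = -70*n^2 + 238*n - 84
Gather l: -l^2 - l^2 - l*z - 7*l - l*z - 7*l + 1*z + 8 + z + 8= -2*l^2 + l*(-2*z - 14) + 2*z + 16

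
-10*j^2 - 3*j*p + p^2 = (-5*j + p)*(2*j + p)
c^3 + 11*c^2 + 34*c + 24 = (c + 1)*(c + 4)*(c + 6)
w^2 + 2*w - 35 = (w - 5)*(w + 7)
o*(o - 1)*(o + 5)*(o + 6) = o^4 + 10*o^3 + 19*o^2 - 30*o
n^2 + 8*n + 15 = (n + 3)*(n + 5)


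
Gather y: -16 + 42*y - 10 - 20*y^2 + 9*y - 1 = -20*y^2 + 51*y - 27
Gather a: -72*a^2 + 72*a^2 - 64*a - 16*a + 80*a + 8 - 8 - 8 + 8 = 0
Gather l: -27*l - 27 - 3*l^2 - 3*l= -3*l^2 - 30*l - 27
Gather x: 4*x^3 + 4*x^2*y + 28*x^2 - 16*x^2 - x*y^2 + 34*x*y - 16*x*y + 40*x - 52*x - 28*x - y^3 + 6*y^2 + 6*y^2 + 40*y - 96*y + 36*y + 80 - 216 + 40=4*x^3 + x^2*(4*y + 12) + x*(-y^2 + 18*y - 40) - y^3 + 12*y^2 - 20*y - 96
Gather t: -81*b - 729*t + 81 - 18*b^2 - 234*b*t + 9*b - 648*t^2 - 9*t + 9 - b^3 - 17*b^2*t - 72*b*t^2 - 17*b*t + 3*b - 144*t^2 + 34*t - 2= -b^3 - 18*b^2 - 69*b + t^2*(-72*b - 792) + t*(-17*b^2 - 251*b - 704) + 88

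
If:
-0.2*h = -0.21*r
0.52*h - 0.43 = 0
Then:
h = 0.83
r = 0.79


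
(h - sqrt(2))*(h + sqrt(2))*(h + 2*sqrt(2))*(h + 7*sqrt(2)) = h^4 + 9*sqrt(2)*h^3 + 26*h^2 - 18*sqrt(2)*h - 56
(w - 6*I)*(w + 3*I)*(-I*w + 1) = -I*w^3 - 2*w^2 - 21*I*w + 18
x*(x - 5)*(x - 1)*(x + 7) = x^4 + x^3 - 37*x^2 + 35*x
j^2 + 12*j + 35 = (j + 5)*(j + 7)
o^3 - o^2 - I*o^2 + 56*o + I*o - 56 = (o - 1)*(o - 8*I)*(o + 7*I)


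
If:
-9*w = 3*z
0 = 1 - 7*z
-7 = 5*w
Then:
No Solution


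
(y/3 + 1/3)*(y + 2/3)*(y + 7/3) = y^3/3 + 4*y^2/3 + 41*y/27 + 14/27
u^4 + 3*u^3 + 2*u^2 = u^2*(u + 1)*(u + 2)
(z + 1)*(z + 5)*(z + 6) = z^3 + 12*z^2 + 41*z + 30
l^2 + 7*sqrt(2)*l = l*(l + 7*sqrt(2))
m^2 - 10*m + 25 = (m - 5)^2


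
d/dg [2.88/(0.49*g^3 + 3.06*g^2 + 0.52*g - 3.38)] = (-4.2336*g^2 - 17.6256*g - 1.4976)/(0.49*g^3 + 3.06*g^2 + 0.52*g - 3.38)^2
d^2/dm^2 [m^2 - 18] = 2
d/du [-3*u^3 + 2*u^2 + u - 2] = -9*u^2 + 4*u + 1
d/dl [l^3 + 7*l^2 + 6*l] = 3*l^2 + 14*l + 6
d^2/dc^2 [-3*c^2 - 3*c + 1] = -6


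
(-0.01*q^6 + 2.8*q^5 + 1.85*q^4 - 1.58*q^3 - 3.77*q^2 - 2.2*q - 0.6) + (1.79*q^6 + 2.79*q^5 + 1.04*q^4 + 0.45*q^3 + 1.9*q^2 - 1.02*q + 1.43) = 1.78*q^6 + 5.59*q^5 + 2.89*q^4 - 1.13*q^3 - 1.87*q^2 - 3.22*q + 0.83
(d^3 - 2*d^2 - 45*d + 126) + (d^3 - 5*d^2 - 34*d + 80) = 2*d^3 - 7*d^2 - 79*d + 206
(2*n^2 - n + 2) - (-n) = 2*n^2 + 2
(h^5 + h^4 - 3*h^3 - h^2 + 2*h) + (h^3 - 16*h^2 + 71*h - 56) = h^5 + h^4 - 2*h^3 - 17*h^2 + 73*h - 56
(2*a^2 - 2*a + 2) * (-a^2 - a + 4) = -2*a^4 + 8*a^2 - 10*a + 8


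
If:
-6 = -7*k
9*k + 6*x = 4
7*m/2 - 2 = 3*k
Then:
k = 6/7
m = 64/49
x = -13/21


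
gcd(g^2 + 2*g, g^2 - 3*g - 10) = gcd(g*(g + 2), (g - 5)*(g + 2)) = g + 2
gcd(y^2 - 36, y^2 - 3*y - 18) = y - 6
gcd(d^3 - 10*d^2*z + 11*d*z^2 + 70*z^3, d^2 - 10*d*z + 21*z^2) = -d + 7*z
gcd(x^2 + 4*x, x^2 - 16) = x + 4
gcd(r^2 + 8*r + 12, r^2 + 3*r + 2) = r + 2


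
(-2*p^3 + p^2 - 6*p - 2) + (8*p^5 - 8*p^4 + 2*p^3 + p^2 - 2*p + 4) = 8*p^5 - 8*p^4 + 2*p^2 - 8*p + 2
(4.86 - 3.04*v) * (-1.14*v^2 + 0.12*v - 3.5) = 3.4656*v^3 - 5.9052*v^2 + 11.2232*v - 17.01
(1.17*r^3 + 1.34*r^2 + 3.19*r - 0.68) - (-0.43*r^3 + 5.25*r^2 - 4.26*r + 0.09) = 1.6*r^3 - 3.91*r^2 + 7.45*r - 0.77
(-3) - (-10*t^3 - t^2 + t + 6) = 10*t^3 + t^2 - t - 9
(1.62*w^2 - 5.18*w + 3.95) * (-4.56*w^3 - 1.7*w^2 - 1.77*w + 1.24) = -7.3872*w^5 + 20.8668*w^4 - 12.0734*w^3 + 4.4624*w^2 - 13.4147*w + 4.898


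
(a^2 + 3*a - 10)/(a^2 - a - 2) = (a + 5)/(a + 1)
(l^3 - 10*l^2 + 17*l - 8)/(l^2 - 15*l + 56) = (l^2 - 2*l + 1)/(l - 7)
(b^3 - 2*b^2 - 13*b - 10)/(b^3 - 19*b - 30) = (b + 1)/(b + 3)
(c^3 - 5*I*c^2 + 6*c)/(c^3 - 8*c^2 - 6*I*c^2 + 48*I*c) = (c + I)/(c - 8)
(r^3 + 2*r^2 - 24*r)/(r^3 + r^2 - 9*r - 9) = r*(r^2 + 2*r - 24)/(r^3 + r^2 - 9*r - 9)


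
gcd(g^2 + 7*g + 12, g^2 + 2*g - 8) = g + 4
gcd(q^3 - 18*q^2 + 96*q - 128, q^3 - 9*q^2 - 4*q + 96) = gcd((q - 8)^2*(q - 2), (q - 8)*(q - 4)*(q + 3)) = q - 8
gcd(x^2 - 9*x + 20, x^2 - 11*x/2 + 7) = 1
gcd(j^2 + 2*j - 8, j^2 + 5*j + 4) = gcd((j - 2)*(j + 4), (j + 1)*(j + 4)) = j + 4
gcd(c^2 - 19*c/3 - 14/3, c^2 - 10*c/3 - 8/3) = c + 2/3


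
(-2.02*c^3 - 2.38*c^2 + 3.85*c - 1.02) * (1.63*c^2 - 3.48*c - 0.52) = -3.2926*c^5 + 3.1502*c^4 + 15.6083*c^3 - 13.823*c^2 + 1.5476*c + 0.5304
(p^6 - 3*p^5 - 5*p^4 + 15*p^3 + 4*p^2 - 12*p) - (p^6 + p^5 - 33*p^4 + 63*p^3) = -4*p^5 + 28*p^4 - 48*p^3 + 4*p^2 - 12*p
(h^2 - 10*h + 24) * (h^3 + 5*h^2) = h^5 - 5*h^4 - 26*h^3 + 120*h^2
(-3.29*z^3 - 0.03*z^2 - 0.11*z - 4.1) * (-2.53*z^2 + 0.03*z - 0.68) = 8.3237*z^5 - 0.0228*z^4 + 2.5146*z^3 + 10.3901*z^2 - 0.0482*z + 2.788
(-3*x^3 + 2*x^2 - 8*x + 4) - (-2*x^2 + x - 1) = -3*x^3 + 4*x^2 - 9*x + 5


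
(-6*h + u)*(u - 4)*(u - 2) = -6*h*u^2 + 36*h*u - 48*h + u^3 - 6*u^2 + 8*u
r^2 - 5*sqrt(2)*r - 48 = (r - 8*sqrt(2))*(r + 3*sqrt(2))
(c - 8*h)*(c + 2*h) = c^2 - 6*c*h - 16*h^2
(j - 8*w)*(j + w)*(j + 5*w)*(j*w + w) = j^4*w - 2*j^3*w^2 + j^3*w - 43*j^2*w^3 - 2*j^2*w^2 - 40*j*w^4 - 43*j*w^3 - 40*w^4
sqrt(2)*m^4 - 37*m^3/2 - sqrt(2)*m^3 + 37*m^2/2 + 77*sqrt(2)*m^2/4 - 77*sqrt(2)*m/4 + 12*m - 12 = (m - 1)*(m - 8*sqrt(2))*(m - 3*sqrt(2)/2)*(sqrt(2)*m + 1/2)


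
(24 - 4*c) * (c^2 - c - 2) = -4*c^3 + 28*c^2 - 16*c - 48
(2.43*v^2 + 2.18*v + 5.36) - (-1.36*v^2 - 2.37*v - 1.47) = 3.79*v^2 + 4.55*v + 6.83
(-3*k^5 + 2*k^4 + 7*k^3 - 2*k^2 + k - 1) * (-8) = 24*k^5 - 16*k^4 - 56*k^3 + 16*k^2 - 8*k + 8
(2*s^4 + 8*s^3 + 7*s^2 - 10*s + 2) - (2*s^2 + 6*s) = 2*s^4 + 8*s^3 + 5*s^2 - 16*s + 2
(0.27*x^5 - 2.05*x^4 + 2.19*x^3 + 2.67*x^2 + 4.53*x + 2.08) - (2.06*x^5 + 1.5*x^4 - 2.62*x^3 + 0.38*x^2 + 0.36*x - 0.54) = -1.79*x^5 - 3.55*x^4 + 4.81*x^3 + 2.29*x^2 + 4.17*x + 2.62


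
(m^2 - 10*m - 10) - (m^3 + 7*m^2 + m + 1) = -m^3 - 6*m^2 - 11*m - 11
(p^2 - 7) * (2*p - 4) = 2*p^3 - 4*p^2 - 14*p + 28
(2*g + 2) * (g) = 2*g^2 + 2*g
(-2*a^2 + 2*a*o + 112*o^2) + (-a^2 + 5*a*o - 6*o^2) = -3*a^2 + 7*a*o + 106*o^2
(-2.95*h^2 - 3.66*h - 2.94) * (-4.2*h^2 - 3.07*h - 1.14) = 12.39*h^4 + 24.4285*h^3 + 26.9472*h^2 + 13.1982*h + 3.3516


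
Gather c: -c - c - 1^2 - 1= -2*c - 2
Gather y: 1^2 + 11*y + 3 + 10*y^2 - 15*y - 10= 10*y^2 - 4*y - 6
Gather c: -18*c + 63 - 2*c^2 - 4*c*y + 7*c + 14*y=-2*c^2 + c*(-4*y - 11) + 14*y + 63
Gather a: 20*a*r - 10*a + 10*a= 20*a*r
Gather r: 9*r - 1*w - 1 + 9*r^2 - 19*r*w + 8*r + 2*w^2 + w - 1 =9*r^2 + r*(17 - 19*w) + 2*w^2 - 2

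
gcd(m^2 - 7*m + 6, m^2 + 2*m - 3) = m - 1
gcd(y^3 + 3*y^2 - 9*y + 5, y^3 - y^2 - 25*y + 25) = y^2 + 4*y - 5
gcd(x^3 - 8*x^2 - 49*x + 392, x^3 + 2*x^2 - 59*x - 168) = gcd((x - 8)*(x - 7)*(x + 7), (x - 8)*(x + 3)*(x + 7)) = x^2 - x - 56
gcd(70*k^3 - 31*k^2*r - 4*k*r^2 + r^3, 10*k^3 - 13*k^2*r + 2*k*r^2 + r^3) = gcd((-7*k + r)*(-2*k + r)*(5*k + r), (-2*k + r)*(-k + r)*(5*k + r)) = -10*k^2 + 3*k*r + r^2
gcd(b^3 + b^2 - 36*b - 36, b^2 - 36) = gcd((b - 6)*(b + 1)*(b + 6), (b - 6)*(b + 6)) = b^2 - 36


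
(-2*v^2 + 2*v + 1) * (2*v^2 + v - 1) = -4*v^4 + 2*v^3 + 6*v^2 - v - 1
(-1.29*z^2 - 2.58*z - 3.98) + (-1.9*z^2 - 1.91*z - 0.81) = -3.19*z^2 - 4.49*z - 4.79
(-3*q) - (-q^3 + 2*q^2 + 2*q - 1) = q^3 - 2*q^2 - 5*q + 1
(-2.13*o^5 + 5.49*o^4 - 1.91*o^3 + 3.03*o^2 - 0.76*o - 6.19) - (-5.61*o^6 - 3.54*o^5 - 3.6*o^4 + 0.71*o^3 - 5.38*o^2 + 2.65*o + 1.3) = 5.61*o^6 + 1.41*o^5 + 9.09*o^4 - 2.62*o^3 + 8.41*o^2 - 3.41*o - 7.49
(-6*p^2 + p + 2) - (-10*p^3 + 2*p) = 10*p^3 - 6*p^2 - p + 2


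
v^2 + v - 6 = (v - 2)*(v + 3)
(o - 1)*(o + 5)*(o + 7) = o^3 + 11*o^2 + 23*o - 35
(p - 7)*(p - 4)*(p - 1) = p^3 - 12*p^2 + 39*p - 28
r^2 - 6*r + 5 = (r - 5)*(r - 1)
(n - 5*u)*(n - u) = n^2 - 6*n*u + 5*u^2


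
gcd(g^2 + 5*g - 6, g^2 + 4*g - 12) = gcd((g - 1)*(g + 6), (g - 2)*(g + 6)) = g + 6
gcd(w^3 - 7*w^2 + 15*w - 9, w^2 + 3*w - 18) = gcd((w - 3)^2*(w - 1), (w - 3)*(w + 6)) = w - 3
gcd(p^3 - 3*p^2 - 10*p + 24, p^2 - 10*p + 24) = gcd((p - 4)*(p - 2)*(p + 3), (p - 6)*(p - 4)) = p - 4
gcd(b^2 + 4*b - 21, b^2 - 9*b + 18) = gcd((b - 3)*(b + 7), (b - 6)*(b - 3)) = b - 3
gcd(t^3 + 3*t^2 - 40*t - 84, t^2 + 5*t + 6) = t + 2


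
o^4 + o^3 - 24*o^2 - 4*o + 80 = (o - 4)*(o - 2)*(o + 2)*(o + 5)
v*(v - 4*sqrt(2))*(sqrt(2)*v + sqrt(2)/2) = sqrt(2)*v^3 - 8*v^2 + sqrt(2)*v^2/2 - 4*v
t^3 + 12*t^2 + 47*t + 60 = (t + 3)*(t + 4)*(t + 5)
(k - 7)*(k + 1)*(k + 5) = k^3 - k^2 - 37*k - 35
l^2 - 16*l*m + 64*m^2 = (l - 8*m)^2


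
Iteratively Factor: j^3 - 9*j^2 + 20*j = (j - 5)*(j^2 - 4*j) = (j - 5)*(j - 4)*(j)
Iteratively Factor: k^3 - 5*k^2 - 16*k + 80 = (k + 4)*(k^2 - 9*k + 20) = (k - 4)*(k + 4)*(k - 5)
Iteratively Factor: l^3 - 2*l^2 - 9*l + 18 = (l - 3)*(l^2 + l - 6) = (l - 3)*(l + 3)*(l - 2)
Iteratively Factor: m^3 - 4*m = (m + 2)*(m^2 - 2*m) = m*(m + 2)*(m - 2)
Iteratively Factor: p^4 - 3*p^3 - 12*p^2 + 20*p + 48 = (p + 2)*(p^3 - 5*p^2 - 2*p + 24) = (p - 3)*(p + 2)*(p^2 - 2*p - 8) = (p - 4)*(p - 3)*(p + 2)*(p + 2)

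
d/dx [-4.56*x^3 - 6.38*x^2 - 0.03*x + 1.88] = -13.68*x^2 - 12.76*x - 0.03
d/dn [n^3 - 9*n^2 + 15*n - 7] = 3*n^2 - 18*n + 15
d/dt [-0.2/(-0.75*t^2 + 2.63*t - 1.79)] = (0.526 - 0.3*t)/(0.75*t^2 - 2.63*t + 1.79)^2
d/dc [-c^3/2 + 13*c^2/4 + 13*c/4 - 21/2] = -3*c^2/2 + 13*c/2 + 13/4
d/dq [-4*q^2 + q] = 1 - 8*q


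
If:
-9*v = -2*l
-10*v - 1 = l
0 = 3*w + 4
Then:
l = -9/29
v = -2/29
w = -4/3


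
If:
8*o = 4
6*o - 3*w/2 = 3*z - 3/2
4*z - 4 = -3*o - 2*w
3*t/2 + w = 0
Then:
No Solution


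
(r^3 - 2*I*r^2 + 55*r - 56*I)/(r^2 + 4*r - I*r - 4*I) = (r^2 - I*r + 56)/(r + 4)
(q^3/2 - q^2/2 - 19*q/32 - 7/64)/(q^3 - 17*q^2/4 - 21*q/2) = (-32*q^3 + 32*q^2 + 38*q + 7)/(16*q*(-4*q^2 + 17*q + 42))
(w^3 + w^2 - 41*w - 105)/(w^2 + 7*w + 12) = (w^2 - 2*w - 35)/(w + 4)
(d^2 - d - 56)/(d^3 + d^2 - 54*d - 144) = (d + 7)/(d^2 + 9*d + 18)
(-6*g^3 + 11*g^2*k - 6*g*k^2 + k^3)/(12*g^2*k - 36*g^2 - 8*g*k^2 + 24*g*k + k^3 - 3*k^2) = (-3*g^2 + 4*g*k - k^2)/(6*g*k - 18*g - k^2 + 3*k)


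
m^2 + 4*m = m*(m + 4)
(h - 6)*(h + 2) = h^2 - 4*h - 12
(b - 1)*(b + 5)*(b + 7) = b^3 + 11*b^2 + 23*b - 35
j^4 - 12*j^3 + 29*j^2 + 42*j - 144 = (j - 8)*(j - 3)^2*(j + 2)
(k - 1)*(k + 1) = k^2 - 1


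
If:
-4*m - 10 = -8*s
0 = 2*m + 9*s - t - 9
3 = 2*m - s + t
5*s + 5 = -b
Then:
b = -95/8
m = 1/4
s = 11/8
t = 31/8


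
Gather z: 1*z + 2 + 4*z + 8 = 5*z + 10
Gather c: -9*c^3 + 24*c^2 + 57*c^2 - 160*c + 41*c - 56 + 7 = -9*c^3 + 81*c^2 - 119*c - 49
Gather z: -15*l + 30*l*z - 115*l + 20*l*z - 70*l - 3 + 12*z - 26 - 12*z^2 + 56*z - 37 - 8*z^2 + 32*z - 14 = -200*l - 20*z^2 + z*(50*l + 100) - 80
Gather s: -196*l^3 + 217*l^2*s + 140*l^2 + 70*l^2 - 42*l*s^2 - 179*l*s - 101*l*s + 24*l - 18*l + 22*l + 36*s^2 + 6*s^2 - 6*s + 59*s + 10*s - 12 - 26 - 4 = -196*l^3 + 210*l^2 + 28*l + s^2*(42 - 42*l) + s*(217*l^2 - 280*l + 63) - 42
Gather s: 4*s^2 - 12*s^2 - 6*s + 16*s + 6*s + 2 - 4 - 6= -8*s^2 + 16*s - 8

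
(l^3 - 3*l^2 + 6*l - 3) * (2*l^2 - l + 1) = 2*l^5 - 7*l^4 + 16*l^3 - 15*l^2 + 9*l - 3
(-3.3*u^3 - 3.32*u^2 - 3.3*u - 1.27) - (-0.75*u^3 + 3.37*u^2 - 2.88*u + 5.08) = -2.55*u^3 - 6.69*u^2 - 0.42*u - 6.35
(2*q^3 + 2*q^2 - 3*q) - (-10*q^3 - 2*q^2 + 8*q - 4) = 12*q^3 + 4*q^2 - 11*q + 4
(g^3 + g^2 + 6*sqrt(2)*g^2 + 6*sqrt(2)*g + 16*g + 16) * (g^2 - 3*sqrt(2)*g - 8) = g^5 + g^4 + 3*sqrt(2)*g^4 - 28*g^3 + 3*sqrt(2)*g^3 - 96*sqrt(2)*g^2 - 28*g^2 - 96*sqrt(2)*g - 128*g - 128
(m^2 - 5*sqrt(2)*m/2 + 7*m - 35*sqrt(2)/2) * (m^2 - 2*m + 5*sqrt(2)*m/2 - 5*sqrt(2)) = m^4 + 5*m^3 - 53*m^2/2 - 125*m/2 + 175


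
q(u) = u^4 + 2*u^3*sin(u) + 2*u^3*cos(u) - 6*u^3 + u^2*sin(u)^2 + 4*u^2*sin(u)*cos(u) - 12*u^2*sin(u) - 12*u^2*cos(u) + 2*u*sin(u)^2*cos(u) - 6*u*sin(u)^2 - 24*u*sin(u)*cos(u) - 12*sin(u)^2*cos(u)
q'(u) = -2*u^3*sin(u) + 2*u^3*cos(u) + 4*u^3 - 4*u^2*sin(u)^2 + 2*u^2*sin(u)*cos(u) + 18*u^2*sin(u) + 4*u^2*cos(u)^2 - 6*u^2*cos(u) - 18*u^2 - 2*u*sin(u)^3 + 26*u*sin(u)^2 + 4*u*sin(u)*cos(u)^2 - 4*u*sin(u)*cos(u) - 24*u*sin(u) - 24*u*cos(u)^2 - 24*u*cos(u) + 12*sin(u)^3 + 2*sin(u)^2*cos(u) - 6*sin(u)^2 - 24*sin(u)*cos(u)^2 - 24*sin(u)*cos(u)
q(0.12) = -0.71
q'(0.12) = -11.96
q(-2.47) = 326.85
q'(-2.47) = -266.28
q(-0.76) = -9.79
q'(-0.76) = -8.99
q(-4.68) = 686.44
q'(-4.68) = -280.69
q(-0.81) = -9.12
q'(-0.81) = -17.82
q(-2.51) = 337.37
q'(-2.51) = -260.03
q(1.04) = -36.84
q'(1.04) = -37.90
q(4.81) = -86.67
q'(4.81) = -28.82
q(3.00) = -30.19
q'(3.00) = -11.37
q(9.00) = 1907.58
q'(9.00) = 718.60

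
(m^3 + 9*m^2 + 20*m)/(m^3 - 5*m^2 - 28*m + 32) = m*(m + 5)/(m^2 - 9*m + 8)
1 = 1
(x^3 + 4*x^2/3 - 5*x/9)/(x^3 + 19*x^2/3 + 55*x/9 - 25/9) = x/(x + 5)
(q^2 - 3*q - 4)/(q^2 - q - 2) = (q - 4)/(q - 2)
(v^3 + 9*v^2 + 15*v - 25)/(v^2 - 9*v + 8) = (v^2 + 10*v + 25)/(v - 8)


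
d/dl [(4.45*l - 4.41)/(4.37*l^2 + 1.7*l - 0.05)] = (-19.4465*l^2 + 38.5434*l + 7.2745)/(19.0969*l^4 + 14.858*l^3 + 2.453*l^2 - 0.17*l + 0.0025)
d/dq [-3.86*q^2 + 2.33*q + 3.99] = 2.33 - 7.72*q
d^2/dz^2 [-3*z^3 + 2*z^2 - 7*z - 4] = 4 - 18*z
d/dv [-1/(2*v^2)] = v^(-3)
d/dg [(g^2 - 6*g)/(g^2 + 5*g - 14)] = (11*g^2 - 28*g + 84)/(g^4 + 10*g^3 - 3*g^2 - 140*g + 196)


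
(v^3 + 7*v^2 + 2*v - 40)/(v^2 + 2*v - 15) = (v^2 + 2*v - 8)/(v - 3)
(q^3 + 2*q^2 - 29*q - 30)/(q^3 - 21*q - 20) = (q + 6)/(q + 4)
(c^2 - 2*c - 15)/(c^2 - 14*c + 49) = (c^2 - 2*c - 15)/(c^2 - 14*c + 49)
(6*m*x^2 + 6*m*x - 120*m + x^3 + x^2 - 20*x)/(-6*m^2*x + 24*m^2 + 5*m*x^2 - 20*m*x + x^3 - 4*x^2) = (x + 5)/(-m + x)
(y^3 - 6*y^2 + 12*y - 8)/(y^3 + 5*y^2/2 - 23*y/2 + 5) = 2*(y^2 - 4*y + 4)/(2*y^2 + 9*y - 5)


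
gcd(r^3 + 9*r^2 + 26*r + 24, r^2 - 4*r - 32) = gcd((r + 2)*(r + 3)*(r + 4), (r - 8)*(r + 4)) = r + 4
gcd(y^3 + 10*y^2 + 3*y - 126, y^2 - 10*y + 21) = y - 3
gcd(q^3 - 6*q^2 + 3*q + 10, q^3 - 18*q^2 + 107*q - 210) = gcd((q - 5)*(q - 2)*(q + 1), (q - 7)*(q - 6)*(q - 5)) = q - 5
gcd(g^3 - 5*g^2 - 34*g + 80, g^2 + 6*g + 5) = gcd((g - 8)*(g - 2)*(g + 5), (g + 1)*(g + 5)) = g + 5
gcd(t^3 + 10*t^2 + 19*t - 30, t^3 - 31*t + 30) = t^2 + 5*t - 6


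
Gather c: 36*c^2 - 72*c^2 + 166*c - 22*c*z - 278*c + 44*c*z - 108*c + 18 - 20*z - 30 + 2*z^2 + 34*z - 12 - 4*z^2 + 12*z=-36*c^2 + c*(22*z - 220) - 2*z^2 + 26*z - 24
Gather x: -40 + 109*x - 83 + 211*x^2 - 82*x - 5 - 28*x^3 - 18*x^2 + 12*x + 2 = -28*x^3 + 193*x^2 + 39*x - 126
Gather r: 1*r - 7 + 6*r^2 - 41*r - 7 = 6*r^2 - 40*r - 14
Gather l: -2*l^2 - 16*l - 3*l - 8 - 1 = -2*l^2 - 19*l - 9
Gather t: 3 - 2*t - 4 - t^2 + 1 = -t^2 - 2*t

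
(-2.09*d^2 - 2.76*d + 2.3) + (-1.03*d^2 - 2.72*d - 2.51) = -3.12*d^2 - 5.48*d - 0.21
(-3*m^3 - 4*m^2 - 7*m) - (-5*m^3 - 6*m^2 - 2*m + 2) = 2*m^3 + 2*m^2 - 5*m - 2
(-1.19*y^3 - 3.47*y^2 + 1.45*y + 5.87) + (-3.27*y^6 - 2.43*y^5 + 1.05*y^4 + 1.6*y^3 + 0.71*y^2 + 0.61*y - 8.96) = -3.27*y^6 - 2.43*y^5 + 1.05*y^4 + 0.41*y^3 - 2.76*y^2 + 2.06*y - 3.09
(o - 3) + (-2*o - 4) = -o - 7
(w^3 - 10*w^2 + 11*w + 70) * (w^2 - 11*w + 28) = w^5 - 21*w^4 + 149*w^3 - 331*w^2 - 462*w + 1960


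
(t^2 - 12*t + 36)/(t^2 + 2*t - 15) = (t^2 - 12*t + 36)/(t^2 + 2*t - 15)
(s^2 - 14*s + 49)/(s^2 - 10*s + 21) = (s - 7)/(s - 3)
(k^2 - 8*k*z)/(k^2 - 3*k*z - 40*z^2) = k/(k + 5*z)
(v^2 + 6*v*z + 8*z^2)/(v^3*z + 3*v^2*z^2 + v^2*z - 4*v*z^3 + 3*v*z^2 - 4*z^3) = (-v - 2*z)/(z*(-v^2 + v*z - v + z))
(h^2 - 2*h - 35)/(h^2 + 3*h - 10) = (h - 7)/(h - 2)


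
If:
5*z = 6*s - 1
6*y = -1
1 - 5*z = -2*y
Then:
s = 5/18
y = -1/6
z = 2/15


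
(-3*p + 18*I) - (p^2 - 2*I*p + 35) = -p^2 - 3*p + 2*I*p - 35 + 18*I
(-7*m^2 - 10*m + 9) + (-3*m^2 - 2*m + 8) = -10*m^2 - 12*m + 17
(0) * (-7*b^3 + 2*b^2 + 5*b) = 0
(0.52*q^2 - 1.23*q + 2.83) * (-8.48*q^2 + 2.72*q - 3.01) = -4.4096*q^4 + 11.8448*q^3 - 28.9092*q^2 + 11.3999*q - 8.5183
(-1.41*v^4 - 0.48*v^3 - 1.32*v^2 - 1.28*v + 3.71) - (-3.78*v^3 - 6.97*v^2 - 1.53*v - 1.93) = -1.41*v^4 + 3.3*v^3 + 5.65*v^2 + 0.25*v + 5.64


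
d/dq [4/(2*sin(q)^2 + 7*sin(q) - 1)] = -4*(4*sin(q) + 7)*cos(q)/(7*sin(q) - cos(2*q))^2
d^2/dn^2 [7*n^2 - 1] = 14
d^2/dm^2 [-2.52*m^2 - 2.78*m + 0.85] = -5.04000000000000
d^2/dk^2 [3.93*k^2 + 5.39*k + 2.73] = 7.86000000000000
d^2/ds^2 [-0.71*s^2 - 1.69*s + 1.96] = -1.42000000000000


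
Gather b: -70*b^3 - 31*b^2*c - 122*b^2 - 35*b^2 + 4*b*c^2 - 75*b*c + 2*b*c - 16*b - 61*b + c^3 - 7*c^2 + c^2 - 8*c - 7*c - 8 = -70*b^3 + b^2*(-31*c - 157) + b*(4*c^2 - 73*c - 77) + c^3 - 6*c^2 - 15*c - 8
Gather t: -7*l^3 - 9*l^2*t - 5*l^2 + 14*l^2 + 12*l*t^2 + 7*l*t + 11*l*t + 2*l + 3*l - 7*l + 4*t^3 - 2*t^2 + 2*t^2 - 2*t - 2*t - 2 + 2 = -7*l^3 + 9*l^2 + 12*l*t^2 - 2*l + 4*t^3 + t*(-9*l^2 + 18*l - 4)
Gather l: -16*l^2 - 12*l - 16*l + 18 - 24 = -16*l^2 - 28*l - 6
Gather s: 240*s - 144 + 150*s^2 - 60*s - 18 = 150*s^2 + 180*s - 162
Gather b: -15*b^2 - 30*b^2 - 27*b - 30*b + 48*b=-45*b^2 - 9*b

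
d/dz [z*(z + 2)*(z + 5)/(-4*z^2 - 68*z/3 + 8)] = 3*(-3*z^4 - 34*z^3 - 71*z^2 + 84*z + 60)/(4*(9*z^4 + 102*z^3 + 253*z^2 - 204*z + 36))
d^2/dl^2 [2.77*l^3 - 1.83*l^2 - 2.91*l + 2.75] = 16.62*l - 3.66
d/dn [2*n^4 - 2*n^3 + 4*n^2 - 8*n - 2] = 8*n^3 - 6*n^2 + 8*n - 8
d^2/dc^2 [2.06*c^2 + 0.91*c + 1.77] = 4.12000000000000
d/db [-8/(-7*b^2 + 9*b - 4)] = 8*(9 - 14*b)/(7*b^2 - 9*b + 4)^2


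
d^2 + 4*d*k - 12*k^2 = (d - 2*k)*(d + 6*k)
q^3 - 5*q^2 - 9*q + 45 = (q - 5)*(q - 3)*(q + 3)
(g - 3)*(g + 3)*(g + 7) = g^3 + 7*g^2 - 9*g - 63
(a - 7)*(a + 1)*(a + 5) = a^3 - a^2 - 37*a - 35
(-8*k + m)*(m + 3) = -8*k*m - 24*k + m^2 + 3*m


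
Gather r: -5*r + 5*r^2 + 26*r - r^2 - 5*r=4*r^2 + 16*r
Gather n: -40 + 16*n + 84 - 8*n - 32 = 8*n + 12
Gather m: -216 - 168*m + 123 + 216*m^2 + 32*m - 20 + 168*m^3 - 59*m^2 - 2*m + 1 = 168*m^3 + 157*m^2 - 138*m - 112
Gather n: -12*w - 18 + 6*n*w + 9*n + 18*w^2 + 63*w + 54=n*(6*w + 9) + 18*w^2 + 51*w + 36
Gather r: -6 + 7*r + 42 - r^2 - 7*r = 36 - r^2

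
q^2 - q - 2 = (q - 2)*(q + 1)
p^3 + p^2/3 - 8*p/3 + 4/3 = (p - 1)*(p - 2/3)*(p + 2)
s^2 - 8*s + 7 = (s - 7)*(s - 1)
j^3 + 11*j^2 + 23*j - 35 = (j - 1)*(j + 5)*(j + 7)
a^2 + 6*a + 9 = (a + 3)^2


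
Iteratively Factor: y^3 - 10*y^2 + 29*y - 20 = (y - 4)*(y^2 - 6*y + 5) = (y - 4)*(y - 1)*(y - 5)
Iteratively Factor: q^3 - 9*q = (q)*(q^2 - 9) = q*(q + 3)*(q - 3)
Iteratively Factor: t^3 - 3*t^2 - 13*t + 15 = (t + 3)*(t^2 - 6*t + 5) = (t - 1)*(t + 3)*(t - 5)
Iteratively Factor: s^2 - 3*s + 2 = (s - 2)*(s - 1)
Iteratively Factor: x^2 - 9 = (x + 3)*(x - 3)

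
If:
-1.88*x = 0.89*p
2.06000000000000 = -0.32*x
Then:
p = 13.60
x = -6.44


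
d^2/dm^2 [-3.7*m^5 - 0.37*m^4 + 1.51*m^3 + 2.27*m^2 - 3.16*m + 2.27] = -74.0*m^3 - 4.44*m^2 + 9.06*m + 4.54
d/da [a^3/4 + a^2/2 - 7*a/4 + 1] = 3*a^2/4 + a - 7/4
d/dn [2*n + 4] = 2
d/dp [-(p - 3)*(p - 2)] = 5 - 2*p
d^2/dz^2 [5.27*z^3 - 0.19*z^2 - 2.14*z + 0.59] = 31.62*z - 0.38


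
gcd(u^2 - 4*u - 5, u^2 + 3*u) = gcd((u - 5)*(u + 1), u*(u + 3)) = 1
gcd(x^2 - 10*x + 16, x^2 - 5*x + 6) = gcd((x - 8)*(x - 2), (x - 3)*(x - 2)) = x - 2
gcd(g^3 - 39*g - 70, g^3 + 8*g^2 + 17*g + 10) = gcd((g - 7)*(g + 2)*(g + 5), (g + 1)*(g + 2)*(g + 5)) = g^2 + 7*g + 10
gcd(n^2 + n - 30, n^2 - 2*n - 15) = n - 5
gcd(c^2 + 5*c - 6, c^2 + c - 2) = c - 1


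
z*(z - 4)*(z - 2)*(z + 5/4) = z^4 - 19*z^3/4 + z^2/2 + 10*z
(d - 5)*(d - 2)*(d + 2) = d^3 - 5*d^2 - 4*d + 20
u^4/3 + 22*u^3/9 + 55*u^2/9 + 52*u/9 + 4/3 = (u/3 + 1)*(u + 1/3)*(u + 2)^2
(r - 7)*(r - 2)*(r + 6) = r^3 - 3*r^2 - 40*r + 84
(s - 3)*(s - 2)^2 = s^3 - 7*s^2 + 16*s - 12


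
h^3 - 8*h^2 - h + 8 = (h - 8)*(h - 1)*(h + 1)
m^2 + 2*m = m*(m + 2)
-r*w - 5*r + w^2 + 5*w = (-r + w)*(w + 5)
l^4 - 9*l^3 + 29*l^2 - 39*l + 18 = (l - 3)^2*(l - 2)*(l - 1)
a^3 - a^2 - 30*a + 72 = (a - 4)*(a - 3)*(a + 6)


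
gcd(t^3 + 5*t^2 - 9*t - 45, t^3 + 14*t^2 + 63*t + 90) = t^2 + 8*t + 15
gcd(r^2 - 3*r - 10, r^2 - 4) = r + 2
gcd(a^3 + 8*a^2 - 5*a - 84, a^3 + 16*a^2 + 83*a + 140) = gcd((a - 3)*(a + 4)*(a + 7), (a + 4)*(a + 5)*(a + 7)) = a^2 + 11*a + 28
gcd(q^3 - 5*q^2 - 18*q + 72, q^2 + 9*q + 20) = q + 4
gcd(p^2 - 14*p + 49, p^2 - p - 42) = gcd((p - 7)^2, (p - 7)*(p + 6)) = p - 7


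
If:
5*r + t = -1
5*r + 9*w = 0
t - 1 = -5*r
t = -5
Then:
No Solution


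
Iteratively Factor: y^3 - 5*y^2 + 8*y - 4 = (y - 2)*(y^2 - 3*y + 2) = (y - 2)*(y - 1)*(y - 2)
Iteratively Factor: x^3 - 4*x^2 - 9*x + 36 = (x - 4)*(x^2 - 9) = (x - 4)*(x - 3)*(x + 3)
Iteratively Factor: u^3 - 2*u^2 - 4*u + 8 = (u - 2)*(u^2 - 4) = (u - 2)^2*(u + 2)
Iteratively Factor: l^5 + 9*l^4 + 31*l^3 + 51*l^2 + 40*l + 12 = (l + 1)*(l^4 + 8*l^3 + 23*l^2 + 28*l + 12) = (l + 1)*(l + 2)*(l^3 + 6*l^2 + 11*l + 6) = (l + 1)^2*(l + 2)*(l^2 + 5*l + 6) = (l + 1)^2*(l + 2)*(l + 3)*(l + 2)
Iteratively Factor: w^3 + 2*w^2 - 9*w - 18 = (w - 3)*(w^2 + 5*w + 6) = (w - 3)*(w + 2)*(w + 3)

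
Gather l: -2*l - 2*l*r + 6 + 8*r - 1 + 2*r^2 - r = l*(-2*r - 2) + 2*r^2 + 7*r + 5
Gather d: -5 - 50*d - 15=-50*d - 20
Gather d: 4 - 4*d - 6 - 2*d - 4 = -6*d - 6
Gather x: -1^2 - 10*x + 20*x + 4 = 10*x + 3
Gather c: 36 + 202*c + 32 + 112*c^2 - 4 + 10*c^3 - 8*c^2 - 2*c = 10*c^3 + 104*c^2 + 200*c + 64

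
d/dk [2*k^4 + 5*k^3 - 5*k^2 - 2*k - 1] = 8*k^3 + 15*k^2 - 10*k - 2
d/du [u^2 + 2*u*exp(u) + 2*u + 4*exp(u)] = 2*u*exp(u) + 2*u + 6*exp(u) + 2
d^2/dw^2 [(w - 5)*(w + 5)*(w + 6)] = 6*w + 12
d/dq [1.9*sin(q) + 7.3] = 1.9*cos(q)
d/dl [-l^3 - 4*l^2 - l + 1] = -3*l^2 - 8*l - 1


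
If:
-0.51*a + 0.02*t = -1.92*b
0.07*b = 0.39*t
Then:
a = 21.0140056022409*t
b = 5.57142857142857*t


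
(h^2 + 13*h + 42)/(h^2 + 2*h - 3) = (h^2 + 13*h + 42)/(h^2 + 2*h - 3)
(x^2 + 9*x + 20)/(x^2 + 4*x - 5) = (x + 4)/(x - 1)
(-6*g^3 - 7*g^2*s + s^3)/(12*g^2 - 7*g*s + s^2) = (2*g^2 + 3*g*s + s^2)/(-4*g + s)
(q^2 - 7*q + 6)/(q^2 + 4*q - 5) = (q - 6)/(q + 5)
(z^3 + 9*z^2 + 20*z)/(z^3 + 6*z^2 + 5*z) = (z + 4)/(z + 1)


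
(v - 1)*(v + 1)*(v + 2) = v^3 + 2*v^2 - v - 2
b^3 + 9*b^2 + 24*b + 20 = (b + 2)^2*(b + 5)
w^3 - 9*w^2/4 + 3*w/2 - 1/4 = (w - 1)^2*(w - 1/4)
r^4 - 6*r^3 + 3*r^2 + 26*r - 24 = (r - 4)*(r - 3)*(r - 1)*(r + 2)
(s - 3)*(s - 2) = s^2 - 5*s + 6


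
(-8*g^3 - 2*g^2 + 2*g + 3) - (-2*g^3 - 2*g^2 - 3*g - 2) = -6*g^3 + 5*g + 5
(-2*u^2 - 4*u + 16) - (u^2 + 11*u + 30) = -3*u^2 - 15*u - 14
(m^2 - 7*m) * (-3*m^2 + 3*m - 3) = -3*m^4 + 24*m^3 - 24*m^2 + 21*m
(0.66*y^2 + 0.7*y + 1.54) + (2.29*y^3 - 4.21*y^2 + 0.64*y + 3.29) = 2.29*y^3 - 3.55*y^2 + 1.34*y + 4.83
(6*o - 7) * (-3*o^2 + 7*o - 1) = -18*o^3 + 63*o^2 - 55*o + 7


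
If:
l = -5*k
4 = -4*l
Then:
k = 1/5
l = -1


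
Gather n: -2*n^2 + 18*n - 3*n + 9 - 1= -2*n^2 + 15*n + 8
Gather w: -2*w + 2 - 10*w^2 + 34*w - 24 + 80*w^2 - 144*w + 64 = 70*w^2 - 112*w + 42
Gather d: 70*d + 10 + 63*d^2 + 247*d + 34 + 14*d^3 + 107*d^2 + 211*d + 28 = 14*d^3 + 170*d^2 + 528*d + 72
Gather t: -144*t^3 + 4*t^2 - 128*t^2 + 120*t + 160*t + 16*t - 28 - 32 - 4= -144*t^3 - 124*t^2 + 296*t - 64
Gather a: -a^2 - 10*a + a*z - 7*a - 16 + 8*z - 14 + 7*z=-a^2 + a*(z - 17) + 15*z - 30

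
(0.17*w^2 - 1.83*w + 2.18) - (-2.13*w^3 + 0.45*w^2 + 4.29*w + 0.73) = 2.13*w^3 - 0.28*w^2 - 6.12*w + 1.45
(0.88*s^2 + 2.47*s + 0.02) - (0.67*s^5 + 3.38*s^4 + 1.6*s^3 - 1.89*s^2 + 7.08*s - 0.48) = -0.67*s^5 - 3.38*s^4 - 1.6*s^3 + 2.77*s^2 - 4.61*s + 0.5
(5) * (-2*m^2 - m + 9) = -10*m^2 - 5*m + 45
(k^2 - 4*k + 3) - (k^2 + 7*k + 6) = -11*k - 3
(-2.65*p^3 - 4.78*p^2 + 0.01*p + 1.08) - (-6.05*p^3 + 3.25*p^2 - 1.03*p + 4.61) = 3.4*p^3 - 8.03*p^2 + 1.04*p - 3.53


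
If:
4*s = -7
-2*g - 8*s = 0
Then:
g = 7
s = -7/4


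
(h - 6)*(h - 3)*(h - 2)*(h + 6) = h^4 - 5*h^3 - 30*h^2 + 180*h - 216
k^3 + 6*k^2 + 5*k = k*(k + 1)*(k + 5)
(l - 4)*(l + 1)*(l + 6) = l^3 + 3*l^2 - 22*l - 24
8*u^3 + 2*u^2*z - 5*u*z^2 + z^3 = (-4*u + z)*(-2*u + z)*(u + z)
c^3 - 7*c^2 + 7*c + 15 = (c - 5)*(c - 3)*(c + 1)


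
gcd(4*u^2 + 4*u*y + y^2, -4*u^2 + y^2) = 2*u + y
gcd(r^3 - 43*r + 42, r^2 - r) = r - 1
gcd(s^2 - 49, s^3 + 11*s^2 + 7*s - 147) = s + 7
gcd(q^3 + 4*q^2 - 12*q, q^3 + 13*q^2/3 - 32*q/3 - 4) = q^2 + 4*q - 12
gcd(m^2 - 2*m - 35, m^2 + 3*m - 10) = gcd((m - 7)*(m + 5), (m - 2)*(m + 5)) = m + 5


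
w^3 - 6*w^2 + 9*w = w*(w - 3)^2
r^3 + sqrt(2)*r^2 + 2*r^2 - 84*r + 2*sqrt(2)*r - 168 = (r + 2)*(r - 6*sqrt(2))*(r + 7*sqrt(2))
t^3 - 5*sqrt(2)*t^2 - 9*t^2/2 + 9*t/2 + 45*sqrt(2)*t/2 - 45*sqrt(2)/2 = (t - 3)*(t - 3/2)*(t - 5*sqrt(2))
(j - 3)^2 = j^2 - 6*j + 9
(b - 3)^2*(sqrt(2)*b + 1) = sqrt(2)*b^3 - 6*sqrt(2)*b^2 + b^2 - 6*b + 9*sqrt(2)*b + 9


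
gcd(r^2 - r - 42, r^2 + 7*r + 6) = r + 6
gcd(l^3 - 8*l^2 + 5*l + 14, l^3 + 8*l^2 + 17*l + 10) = l + 1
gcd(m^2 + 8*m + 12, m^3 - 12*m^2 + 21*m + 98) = m + 2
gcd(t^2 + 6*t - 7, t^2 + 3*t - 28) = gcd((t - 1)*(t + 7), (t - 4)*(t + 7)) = t + 7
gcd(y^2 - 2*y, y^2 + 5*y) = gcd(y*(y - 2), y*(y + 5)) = y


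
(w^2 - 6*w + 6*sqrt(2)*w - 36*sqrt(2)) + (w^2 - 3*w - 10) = 2*w^2 - 9*w + 6*sqrt(2)*w - 36*sqrt(2) - 10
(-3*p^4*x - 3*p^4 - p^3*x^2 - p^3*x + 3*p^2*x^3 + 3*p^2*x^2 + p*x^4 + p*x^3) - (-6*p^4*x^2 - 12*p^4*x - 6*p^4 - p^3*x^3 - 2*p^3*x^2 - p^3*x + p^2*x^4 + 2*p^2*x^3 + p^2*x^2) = 6*p^4*x^2 + 9*p^4*x + 3*p^4 + p^3*x^3 + p^3*x^2 - p^2*x^4 + p^2*x^3 + 2*p^2*x^2 + p*x^4 + p*x^3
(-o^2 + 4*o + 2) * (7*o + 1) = -7*o^3 + 27*o^2 + 18*o + 2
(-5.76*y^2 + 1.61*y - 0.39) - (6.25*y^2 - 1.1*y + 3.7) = -12.01*y^2 + 2.71*y - 4.09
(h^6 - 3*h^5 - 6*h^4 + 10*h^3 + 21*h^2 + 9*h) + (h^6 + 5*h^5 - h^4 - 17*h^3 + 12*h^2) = 2*h^6 + 2*h^5 - 7*h^4 - 7*h^3 + 33*h^2 + 9*h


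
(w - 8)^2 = w^2 - 16*w + 64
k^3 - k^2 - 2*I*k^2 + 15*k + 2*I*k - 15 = (k - 1)*(k - 5*I)*(k + 3*I)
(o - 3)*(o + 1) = o^2 - 2*o - 3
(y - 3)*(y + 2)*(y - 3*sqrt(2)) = y^3 - 3*sqrt(2)*y^2 - y^2 - 6*y + 3*sqrt(2)*y + 18*sqrt(2)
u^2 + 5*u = u*(u + 5)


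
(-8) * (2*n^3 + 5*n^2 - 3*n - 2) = -16*n^3 - 40*n^2 + 24*n + 16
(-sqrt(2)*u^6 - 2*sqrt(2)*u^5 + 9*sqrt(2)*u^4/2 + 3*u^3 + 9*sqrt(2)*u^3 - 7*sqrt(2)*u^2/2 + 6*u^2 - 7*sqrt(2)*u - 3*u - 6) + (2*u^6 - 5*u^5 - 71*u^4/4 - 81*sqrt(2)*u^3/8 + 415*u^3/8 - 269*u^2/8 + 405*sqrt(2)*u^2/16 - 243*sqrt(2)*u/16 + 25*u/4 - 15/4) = -sqrt(2)*u^6 + 2*u^6 - 5*u^5 - 2*sqrt(2)*u^5 - 71*u^4/4 + 9*sqrt(2)*u^4/2 - 9*sqrt(2)*u^3/8 + 439*u^3/8 - 221*u^2/8 + 349*sqrt(2)*u^2/16 - 355*sqrt(2)*u/16 + 13*u/4 - 39/4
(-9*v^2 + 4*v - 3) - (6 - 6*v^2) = -3*v^2 + 4*v - 9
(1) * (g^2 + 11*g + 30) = g^2 + 11*g + 30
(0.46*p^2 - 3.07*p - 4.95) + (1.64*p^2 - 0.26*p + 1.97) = 2.1*p^2 - 3.33*p - 2.98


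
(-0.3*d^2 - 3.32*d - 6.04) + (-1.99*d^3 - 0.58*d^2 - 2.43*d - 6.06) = -1.99*d^3 - 0.88*d^2 - 5.75*d - 12.1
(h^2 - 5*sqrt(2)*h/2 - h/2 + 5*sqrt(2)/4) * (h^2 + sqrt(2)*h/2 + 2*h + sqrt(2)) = h^4 - 2*sqrt(2)*h^3 + 3*h^3/2 - 3*sqrt(2)*h^2 - 7*h^2/2 - 15*h/4 + 2*sqrt(2)*h + 5/2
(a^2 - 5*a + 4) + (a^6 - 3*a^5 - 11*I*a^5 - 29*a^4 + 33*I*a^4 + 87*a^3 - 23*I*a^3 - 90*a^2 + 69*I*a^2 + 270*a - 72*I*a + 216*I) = a^6 - 3*a^5 - 11*I*a^5 - 29*a^4 + 33*I*a^4 + 87*a^3 - 23*I*a^3 - 89*a^2 + 69*I*a^2 + 265*a - 72*I*a + 4 + 216*I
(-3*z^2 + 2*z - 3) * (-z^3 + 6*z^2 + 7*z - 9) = 3*z^5 - 20*z^4 - 6*z^3 + 23*z^2 - 39*z + 27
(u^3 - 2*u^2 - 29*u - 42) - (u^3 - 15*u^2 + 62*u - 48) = 13*u^2 - 91*u + 6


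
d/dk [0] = 0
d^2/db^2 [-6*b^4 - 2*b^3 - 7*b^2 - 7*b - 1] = -72*b^2 - 12*b - 14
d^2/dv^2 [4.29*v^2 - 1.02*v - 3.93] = 8.58000000000000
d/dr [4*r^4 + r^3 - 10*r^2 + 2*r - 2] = 16*r^3 + 3*r^2 - 20*r + 2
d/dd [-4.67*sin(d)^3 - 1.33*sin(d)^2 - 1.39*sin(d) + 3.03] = (-2.66*sin(d) + 7.005*cos(2*d) - 8.395)*cos(d)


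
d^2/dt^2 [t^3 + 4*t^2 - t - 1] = 6*t + 8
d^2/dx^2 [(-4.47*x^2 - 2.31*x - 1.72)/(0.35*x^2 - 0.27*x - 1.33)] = (-1.41078*x^3 - 13.74891*x^2 - 5.47659*x - 16.00702)/(0.042875*x^6 - 0.099225*x^5 - 0.41223*x^4 + 0.734427*x^3 + 1.566474*x^2 - 1.432809*x - 2.352637)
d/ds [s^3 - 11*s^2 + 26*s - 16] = 3*s^2 - 22*s + 26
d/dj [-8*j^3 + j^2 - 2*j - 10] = -24*j^2 + 2*j - 2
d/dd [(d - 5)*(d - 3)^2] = (d - 3)*(3*d - 13)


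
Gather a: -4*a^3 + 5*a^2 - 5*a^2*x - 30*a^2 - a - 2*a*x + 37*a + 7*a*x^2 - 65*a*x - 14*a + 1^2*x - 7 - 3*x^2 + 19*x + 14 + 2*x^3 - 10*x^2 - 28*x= -4*a^3 + a^2*(-5*x - 25) + a*(7*x^2 - 67*x + 22) + 2*x^3 - 13*x^2 - 8*x + 7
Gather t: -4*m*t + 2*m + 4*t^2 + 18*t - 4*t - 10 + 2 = 2*m + 4*t^2 + t*(14 - 4*m) - 8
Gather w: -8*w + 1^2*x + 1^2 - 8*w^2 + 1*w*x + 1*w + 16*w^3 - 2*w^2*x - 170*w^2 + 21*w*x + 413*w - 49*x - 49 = 16*w^3 + w^2*(-2*x - 178) + w*(22*x + 406) - 48*x - 48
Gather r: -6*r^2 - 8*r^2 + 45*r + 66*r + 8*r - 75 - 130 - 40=-14*r^2 + 119*r - 245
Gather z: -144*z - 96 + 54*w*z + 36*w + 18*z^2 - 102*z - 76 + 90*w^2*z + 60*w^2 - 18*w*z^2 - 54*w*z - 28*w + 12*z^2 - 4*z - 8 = 60*w^2 + 8*w + z^2*(30 - 18*w) + z*(90*w^2 - 250) - 180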